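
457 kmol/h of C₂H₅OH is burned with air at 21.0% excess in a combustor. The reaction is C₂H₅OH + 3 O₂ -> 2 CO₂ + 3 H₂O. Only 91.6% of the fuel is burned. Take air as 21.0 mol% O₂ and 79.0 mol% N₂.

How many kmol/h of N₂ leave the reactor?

Stoichiometric O₂ = 3 × 457 = 1371 kmol/h; O₂ fed = 1371 × 1.210 = 1659 kmol/h.
N₂ fed = 1659 × 79/21 = 6241 kmol/h.
Fuel reacted = 0.916 × 457 → ξ = 418.6 kmol/h.
Outlet (n = n₀ + ν ξ):
  C₂H₅OH: 457 − 1(418.6) = 38.39
  O₂: 1659 − 3(418.6) = 403.1
  N₂: 6241 (inert)
  CO₂: 0 + 2(418.6) = 837.2
  H₂O: 0 + 3(418.6) = 1256

6240 kmol/h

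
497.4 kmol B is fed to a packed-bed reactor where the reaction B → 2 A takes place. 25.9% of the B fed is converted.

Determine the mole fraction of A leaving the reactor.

B reacted = 0.259 × 497.4 = 128.8 kmol; ν_B = −1, so ξ = 128.8/1 = 128.8 kmol.
Outlet amounts (n = n₀ + ν ξ):
  B: 497.4 − 1(128.8) = 368.6
  A: 0 + 2(128.8) = 257.7
Total out = 626.2 kmol; y_A = 257.7 / 626.2 = 0.4114.

0.411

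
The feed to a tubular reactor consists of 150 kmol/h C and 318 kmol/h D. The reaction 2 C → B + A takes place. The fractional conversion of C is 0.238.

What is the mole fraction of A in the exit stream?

C reacted = 0.238 × 150 = 35.7 kmol/h; ν_C = −2, so ξ = 35.7/2 = 17.85 kmol/h.
Outlet amounts (n = n₀ + ν ξ):
  C: 150 − 2(17.85) = 114.3
  B: 0 + 1(17.85) = 17.85
  A: 0 + 1(17.85) = 17.85
  D: 318 (inert)
Total out = 468 kmol/h; y_A = 17.85 / 468 = 0.03814.

0.0381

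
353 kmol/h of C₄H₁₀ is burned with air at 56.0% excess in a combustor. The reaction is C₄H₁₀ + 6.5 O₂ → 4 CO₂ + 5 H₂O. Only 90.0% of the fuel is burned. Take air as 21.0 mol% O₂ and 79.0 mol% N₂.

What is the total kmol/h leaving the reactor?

Stoichiometric O₂ = 6.5 × 353 = 2294 kmol/h; O₂ fed = 2294 × 1.560 = 3579 kmol/h.
N₂ fed = 3579 × 79/21 = 13470 kmol/h.
Fuel reacted = 0.9 × 353 → ξ = 317.7 kmol/h.
Outlet (n = n₀ + ν ξ):
  C₄H₁₀: 353 − 1(317.7) = 35.3
  O₂: 3579 − 6.5(317.7) = 1514
  N₂: 13470 (inert)
  CO₂: 0 + 4(317.7) = 1271
  H₂O: 0 + 5(317.7) = 1588
Total out = 35.3 + 1514 + 13470 + 1271 + 1588 = 17870 kmol/h.

17900 kmol/h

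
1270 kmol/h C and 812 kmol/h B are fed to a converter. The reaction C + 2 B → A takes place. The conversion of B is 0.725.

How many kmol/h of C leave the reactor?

976 kmol/h

B reacted = 0.725 × 812 = 588.7 kmol/h; ν_B = −2, so ξ = 588.7/2 = 294.3 kmol/h.
Outlet amounts (n = n₀ + ν ξ):
  C: 1270 − 1(294.3) = 975.7
  B: 812 − 2(294.3) = 223.3
  A: 0 + 1(294.3) = 294.3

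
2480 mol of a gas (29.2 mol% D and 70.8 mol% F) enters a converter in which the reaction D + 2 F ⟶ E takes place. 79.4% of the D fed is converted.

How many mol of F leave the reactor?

D reacted = 0.794 × 724.2 = 575 mol; ν_D = −1, so ξ = 575/1 = 575 mol.
Outlet amounts (n = n₀ + ν ξ):
  D: 724.2 − 1(575) = 149.2
  F: 1756 − 2(575) = 605.9
  E: 0 + 1(575) = 575

606 mol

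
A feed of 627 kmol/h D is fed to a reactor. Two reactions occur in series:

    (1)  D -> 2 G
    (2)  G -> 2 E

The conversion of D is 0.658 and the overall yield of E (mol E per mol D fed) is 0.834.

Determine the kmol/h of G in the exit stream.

Conversion of D: D consumed = 1ξ₁ = 0.658 × 627 → ξ₁ = 412.6 kmol/h.
Yield of E: 2ξ₂ / 627 = 0.834 → ξ₂ = 261.5 kmol/h.
Outlet amounts (n = n₀ + Σ ν·ξ):
  D: 627 − 1(412.6) = 214.4
  G: 0 + 2(412.6) − 1(261.5) = 563.7
  E: 0 + 2(261.5) = 522.9

564 kmol/h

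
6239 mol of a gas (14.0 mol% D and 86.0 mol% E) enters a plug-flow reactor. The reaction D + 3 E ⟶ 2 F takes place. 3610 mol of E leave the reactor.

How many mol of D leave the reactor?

288 mol

For E: n = n₀ − 3ξ → 3610 = 5366 − 3ξ, giving ξ = 585.2 mol.
Outlet amounts (n = n₀ + ν ξ):
  D: 873.5 − 1(585.2) = 288.3
  E: 5366 − 3(585.2) = 3610
  F: 0 + 2(585.2) = 1170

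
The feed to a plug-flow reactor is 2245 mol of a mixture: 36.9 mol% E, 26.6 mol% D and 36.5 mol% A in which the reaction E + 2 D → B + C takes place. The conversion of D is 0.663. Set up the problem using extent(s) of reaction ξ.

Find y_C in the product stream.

0.0967

D reacted = 0.663 × 597.2 = 395.9 mol; ν_D = −2, so ξ = 395.9/2 = 198 mol.
Outlet amounts (n = n₀ + ν ξ):
  E: 828.4 − 1(198) = 630.4
  D: 597.2 − 2(198) = 201.2
  B: 0 + 1(198) = 198
  C: 0 + 1(198) = 198
  A: 819.4 (inert)
Total out = 2047 mol; y_C = 198 / 2047 = 0.09671.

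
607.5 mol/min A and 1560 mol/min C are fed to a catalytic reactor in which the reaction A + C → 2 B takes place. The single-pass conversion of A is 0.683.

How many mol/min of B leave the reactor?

830 mol/min

A reacted = 0.683 × 607.5 = 414.9 mol/min; ν_A = −1, so ξ = 414.9/1 = 414.9 mol/min.
Outlet amounts (n = n₀ + ν ξ):
  A: 607.5 − 1(414.9) = 192.6
  C: 1560 − 1(414.9) = 1145
  B: 0 + 2(414.9) = 829.8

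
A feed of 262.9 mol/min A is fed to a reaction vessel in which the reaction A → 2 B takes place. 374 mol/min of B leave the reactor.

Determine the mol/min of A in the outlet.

75.9 mol/min

For B: n = n₀ + 2ξ → 374 = 0 + 2ξ, giving ξ = 187 mol/min.
Outlet amounts (n = n₀ + ν ξ):
  A: 262.9 − 1(187) = 75.9
  B: 0 + 2(187) = 374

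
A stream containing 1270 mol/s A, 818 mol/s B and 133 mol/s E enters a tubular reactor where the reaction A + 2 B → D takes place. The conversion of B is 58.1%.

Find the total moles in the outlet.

1750 mol/s

B reacted = 0.581 × 818 = 475.3 mol/s; ν_B = −2, so ξ = 475.3/2 = 237.6 mol/s.
Outlet amounts (n = n₀ + ν ξ):
  A: 1270 − 1(237.6) = 1032
  B: 818 − 2(237.6) = 342.7
  D: 0 + 1(237.6) = 237.6
  E: 133 (inert)
Total out = 1032 + 342.7 + 237.6 + 133 = 1746 mol/s.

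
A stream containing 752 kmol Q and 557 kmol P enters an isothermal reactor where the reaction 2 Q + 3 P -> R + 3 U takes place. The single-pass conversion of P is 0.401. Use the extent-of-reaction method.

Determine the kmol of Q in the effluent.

603 kmol

P reacted = 0.401 × 557 = 223.4 kmol; ν_P = −3, so ξ = 223.4/3 = 74.45 kmol.
Outlet amounts (n = n₀ + ν ξ):
  Q: 752 − 2(74.45) = 603.1
  P: 557 − 3(74.45) = 333.6
  R: 0 + 1(74.45) = 74.45
  U: 0 + 3(74.45) = 223.4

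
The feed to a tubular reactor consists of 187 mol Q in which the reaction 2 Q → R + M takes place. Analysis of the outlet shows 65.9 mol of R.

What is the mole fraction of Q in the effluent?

0.295

For R: n = n₀ + 1ξ → 65.9 = 0 + 1ξ, giving ξ = 65.9 mol.
Outlet amounts (n = n₀ + ν ξ):
  Q: 187 − 2(65.9) = 55.2
  R: 0 + 1(65.9) = 65.9
  M: 0 + 1(65.9) = 65.9
Total out = 187 mol; y_Q = 55.2 / 187 = 0.2952.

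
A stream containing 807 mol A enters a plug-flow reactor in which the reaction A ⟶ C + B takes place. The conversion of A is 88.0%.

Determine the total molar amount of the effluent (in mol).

A reacted = 0.88 × 807 = 710.2 mol; ν_A = −1, so ξ = 710.2/1 = 710.2 mol.
Outlet amounts (n = n₀ + ν ξ):
  A: 807 − 1(710.2) = 96.84
  C: 0 + 1(710.2) = 710.2
  B: 0 + 1(710.2) = 710.2
Total out = 96.84 + 710.2 + 710.2 = 1517 mol.

1520 mol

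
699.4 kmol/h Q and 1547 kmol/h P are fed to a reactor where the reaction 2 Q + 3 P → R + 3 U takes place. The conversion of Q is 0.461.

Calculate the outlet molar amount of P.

Q reacted = 0.461 × 699.4 = 322.4 kmol/h; ν_Q = −2, so ξ = 322.4/2 = 161.2 kmol/h.
Outlet amounts (n = n₀ + ν ξ):
  Q: 699.4 − 2(161.2) = 377
  P: 1547 − 3(161.2) = 1063
  R: 0 + 1(161.2) = 161.2
  U: 0 + 3(161.2) = 483.6

1060 kmol/h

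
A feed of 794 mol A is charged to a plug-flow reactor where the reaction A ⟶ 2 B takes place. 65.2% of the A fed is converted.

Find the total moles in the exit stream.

A reacted = 0.652 × 794 = 517.7 mol; ν_A = −1, so ξ = 517.7/1 = 517.7 mol.
Outlet amounts (n = n₀ + ν ξ):
  A: 794 − 1(517.7) = 276.3
  B: 0 + 2(517.7) = 1035
Total out = 276.3 + 1035 = 1312 mol.

1310 mol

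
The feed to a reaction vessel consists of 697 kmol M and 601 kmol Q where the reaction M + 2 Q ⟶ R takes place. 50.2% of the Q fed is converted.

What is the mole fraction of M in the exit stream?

Q reacted = 0.502 × 601 = 301.7 kmol; ν_Q = −2, so ξ = 301.7/2 = 150.9 kmol.
Outlet amounts (n = n₀ + ν ξ):
  M: 697 − 1(150.9) = 546.1
  Q: 601 − 2(150.9) = 299.3
  R: 0 + 1(150.9) = 150.9
Total out = 996.3 kmol; y_M = 546.1 / 996.3 = 0.5482.

0.548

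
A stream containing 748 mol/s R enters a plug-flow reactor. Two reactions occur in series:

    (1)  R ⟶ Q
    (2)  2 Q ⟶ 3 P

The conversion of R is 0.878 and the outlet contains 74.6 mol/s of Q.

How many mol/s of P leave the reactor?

873 mol/s

Conversion of R: R consumed = 1ξ₁ = 0.878 × 748 → ξ₁ = 656.7 mol/s.
Q balance: n_Q = 0 + 1ξ₁ − 2ξ₂ = 74.6 → ξ₂ = (1·656.7 − 74.6)/2 = 291.1 mol/s.
Outlet amounts (n = n₀ + Σ ν·ξ):
  R: 748 − 1(656.7) = 91.26
  Q: 0 + 1(656.7) − 2(291.1) = 74.6
  P: 0 + 3(291.1) = 873.2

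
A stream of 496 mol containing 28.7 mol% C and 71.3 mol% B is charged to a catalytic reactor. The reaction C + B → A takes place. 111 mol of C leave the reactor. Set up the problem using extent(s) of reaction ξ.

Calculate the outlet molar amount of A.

31.4 mol

For C: n = n₀ − 1ξ → 111 = 142.4 − 1ξ, giving ξ = 31.35 mol.
Outlet amounts (n = n₀ + ν ξ):
  C: 142.4 − 1(31.35) = 111
  B: 353.6 − 1(31.35) = 322.3
  A: 0 + 1(31.35) = 31.35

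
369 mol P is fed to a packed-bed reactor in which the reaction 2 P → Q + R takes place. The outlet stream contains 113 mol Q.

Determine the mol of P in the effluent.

143 mol

For Q: n = n₀ + 1ξ → 113 = 0 + 1ξ, giving ξ = 113 mol.
Outlet amounts (n = n₀ + ν ξ):
  P: 369 − 2(113) = 143
  Q: 0 + 1(113) = 113
  R: 0 + 1(113) = 113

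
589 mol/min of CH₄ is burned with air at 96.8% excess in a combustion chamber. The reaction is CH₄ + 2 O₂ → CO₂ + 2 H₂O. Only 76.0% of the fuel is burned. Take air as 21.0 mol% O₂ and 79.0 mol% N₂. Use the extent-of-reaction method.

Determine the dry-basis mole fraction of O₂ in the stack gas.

0.133

Stoichiometric O₂ = 2 × 589 = 1178 mol/min; O₂ fed = 1178 × 1.968 = 2318 mol/min.
N₂ fed = 2318 × 79/21 = 8721 mol/min.
Fuel reacted = 0.76 × 589 → ξ = 447.6 mol/min.
Outlet (n = n₀ + ν ξ):
  CH₄: 589 − 1(447.6) = 141.4
  O₂: 2318 − 2(447.6) = 1423
  N₂: 8721 (inert)
  CO₂: 0 + 1(447.6) = 447.6
  H₂O: 0 + 2(447.6) = 895.3
Dry total = 10730 mol/min; y_O₂ (dry) = 1423 / 10730 = 0.1326.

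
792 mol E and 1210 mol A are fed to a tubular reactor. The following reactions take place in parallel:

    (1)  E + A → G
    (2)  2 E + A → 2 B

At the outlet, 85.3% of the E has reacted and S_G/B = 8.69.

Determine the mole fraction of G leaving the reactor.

0.445

Conversion of E: E consumed = 0.853 × 792 = 675.6 mol = 1ξ₁ + 2ξ₂.
Selectivity: 1ξ₁ / (2ξ₂) = 8.69 → ξ₁ = 17.38 ξ₂.
Substitute: (1·17.38 + 2) ξ₂ = 675.6 → ξ₂ = 34.86 mol, ξ₁ = 605.9 mol.
Outlet amounts (n = n₀ + Σ ν·ξ):
  E: 792 − 1(605.9) − 2(34.86) = 116.4
  A: 1210 − 1(605.9) − 1(34.86) = 569.3
  G: 0 + 1(605.9) = 605.9
  B: 0 + 2(34.86) = 69.72
Total out = 1361 mol; y_G = 605.9 / 1361 = 0.4451.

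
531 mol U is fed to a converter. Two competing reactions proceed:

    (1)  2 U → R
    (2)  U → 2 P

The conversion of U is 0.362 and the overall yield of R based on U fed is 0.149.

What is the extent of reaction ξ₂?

Yield of R: 1ξ₁ / 531 = 0.149 → ξ₁ = 79.12 mol.
Conversion of U: 2ξ₁ + 1ξ₂ = 0.362 × 531 = 192.2 → ξ₂ = 33.98 mol.
Outlet amounts (n = n₀ + Σ ν·ξ):
  U: 531 − 2(79.12) − 1(33.98) = 338.8
  R: 0 + 1(79.12) = 79.12
  P: 0 + 2(33.98) = 67.97

ξ₂ = 34 mol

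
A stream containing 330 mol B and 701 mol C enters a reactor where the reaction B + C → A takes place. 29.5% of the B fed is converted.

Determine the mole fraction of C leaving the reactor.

0.647

B reacted = 0.295 × 330 = 97.35 mol; ν_B = −1, so ξ = 97.35/1 = 97.35 mol.
Outlet amounts (n = n₀ + ν ξ):
  B: 330 − 1(97.35) = 232.7
  C: 701 − 1(97.35) = 603.6
  A: 0 + 1(97.35) = 97.35
Total out = 933.6 mol; y_C = 603.6 / 933.6 = 0.6465.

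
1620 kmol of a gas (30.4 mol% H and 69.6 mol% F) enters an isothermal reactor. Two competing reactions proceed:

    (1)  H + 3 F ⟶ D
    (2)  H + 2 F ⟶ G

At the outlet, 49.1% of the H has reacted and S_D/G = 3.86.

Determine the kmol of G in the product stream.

49.8 kmol

Conversion of H: H consumed = 0.491 × 492.5 = 241.8 kmol = 1ξ₁ + 1ξ₂.
Selectivity: 1ξ₁ / (1ξ₂) = 3.86 → ξ₁ = 3.86 ξ₂.
Substitute: (1·3.86 + 1) ξ₂ = 241.8 → ξ₂ = 49.75 kmol, ξ₁ = 192.1 kmol.
Outlet amounts (n = n₀ + Σ ν·ξ):
  H: 492.5 − 1(192.1) − 1(49.75) = 250.7
  F: 1128 − 3(192.1) − 2(49.75) = 451.9
  D: 0 + 1(192.1) = 192.1
  G: 0 + 1(49.75) = 49.75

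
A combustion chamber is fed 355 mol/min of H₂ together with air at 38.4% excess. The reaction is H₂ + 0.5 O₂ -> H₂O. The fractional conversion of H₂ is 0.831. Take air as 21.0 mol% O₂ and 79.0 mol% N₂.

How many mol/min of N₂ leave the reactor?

924 mol/min

Stoichiometric O₂ = 0.5 × 355 = 177.5 mol/min; O₂ fed = 177.5 × 1.384 = 245.7 mol/min.
N₂ fed = 245.7 × 79/21 = 924.1 mol/min.
Fuel reacted = 0.831 × 355 → ξ = 295 mol/min.
Outlet (n = n₀ + ν ξ):
  H₂: 355 − 1(295) = 60
  O₂: 245.7 − 0.5(295) = 98.16
  N₂: 924.1 (inert)
  H₂O: 0 + 1(295) = 295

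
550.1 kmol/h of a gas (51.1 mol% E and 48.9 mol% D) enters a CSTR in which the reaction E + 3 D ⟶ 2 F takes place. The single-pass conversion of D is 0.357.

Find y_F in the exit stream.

D reacted = 0.357 × 269 = 96.03 kmol/h; ν_D = −3, so ξ = 96.03/3 = 32.01 kmol/h.
Outlet amounts (n = n₀ + ν ξ):
  E: 281.1 − 1(32.01) = 249.1
  D: 269 − 3(32.01) = 173
  F: 0 + 2(32.01) = 64.02
Total out = 486.1 kmol/h; y_F = 64.02 / 486.1 = 0.1317.

0.132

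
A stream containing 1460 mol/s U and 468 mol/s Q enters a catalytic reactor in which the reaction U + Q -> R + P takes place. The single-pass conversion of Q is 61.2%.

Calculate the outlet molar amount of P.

Q reacted = 0.612 × 468 = 286.4 mol/s; ν_Q = −1, so ξ = 286.4/1 = 286.4 mol/s.
Outlet amounts (n = n₀ + ν ξ):
  U: 1460 − 1(286.4) = 1174
  Q: 468 − 1(286.4) = 181.6
  R: 0 + 1(286.4) = 286.4
  P: 0 + 1(286.4) = 286.4

286 mol/s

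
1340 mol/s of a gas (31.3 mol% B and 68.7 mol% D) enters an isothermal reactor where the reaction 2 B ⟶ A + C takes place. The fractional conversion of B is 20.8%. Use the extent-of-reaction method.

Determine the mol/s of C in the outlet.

B reacted = 0.208 × 419.4 = 87.24 mol/s; ν_B = −2, so ξ = 87.24/2 = 43.62 mol/s.
Outlet amounts (n = n₀ + ν ξ):
  B: 419.4 − 2(43.62) = 332.2
  A: 0 + 1(43.62) = 43.62
  C: 0 + 1(43.62) = 43.62
  D: 920.6 (inert)

43.6 mol/s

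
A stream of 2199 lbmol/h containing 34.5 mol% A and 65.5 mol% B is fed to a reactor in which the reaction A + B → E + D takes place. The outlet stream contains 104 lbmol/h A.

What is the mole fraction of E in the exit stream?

0.298

For A: n = n₀ − 1ξ → 104 = 758.7 − 1ξ, giving ξ = 654.7 lbmol/h.
Outlet amounts (n = n₀ + ν ξ):
  A: 758.7 − 1(654.7) = 104
  B: 1440 − 1(654.7) = 785.7
  E: 0 + 1(654.7) = 654.7
  D: 0 + 1(654.7) = 654.7
Total out = 2199 lbmol/h; y_E = 654.7 / 2199 = 0.2977.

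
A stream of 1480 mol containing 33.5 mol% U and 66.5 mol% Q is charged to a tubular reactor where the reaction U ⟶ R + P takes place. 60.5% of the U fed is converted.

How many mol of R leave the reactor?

U reacted = 0.605 × 495.8 = 300 mol; ν_U = −1, so ξ = 300/1 = 300 mol.
Outlet amounts (n = n₀ + ν ξ):
  U: 495.8 − 1(300) = 195.8
  R: 0 + 1(300) = 300
  P: 0 + 1(300) = 300
  Q: 984.2 (inert)

300 mol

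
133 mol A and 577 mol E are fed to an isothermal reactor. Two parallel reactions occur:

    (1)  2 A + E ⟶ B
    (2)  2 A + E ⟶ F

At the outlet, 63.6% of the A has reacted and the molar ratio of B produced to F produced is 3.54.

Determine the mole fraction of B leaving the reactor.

0.0527

Conversion of A: A consumed = 0.636 × 133 = 84.59 mol = 2ξ₁ + 2ξ₂.
Selectivity: 1ξ₁ / (1ξ₂) = 3.54 → ξ₁ = 3.54 ξ₂.
Substitute: (2·3.54 + 2) ξ₂ = 84.59 → ξ₂ = 9.316 mol, ξ₁ = 32.98 mol.
Outlet amounts (n = n₀ + Σ ν·ξ):
  A: 133 − 2(32.98) − 2(9.316) = 48.41
  E: 577 − 1(32.98) − 1(9.316) = 534.7
  B: 0 + 1(32.98) = 32.98
  F: 0 + 1(9.316) = 9.316
Total out = 625.4 mol; y_B = 32.98 / 625.4 = 0.05273.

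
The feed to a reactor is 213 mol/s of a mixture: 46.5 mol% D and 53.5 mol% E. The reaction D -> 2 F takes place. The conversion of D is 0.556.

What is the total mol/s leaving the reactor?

268 mol/s

D reacted = 0.556 × 99.05 = 55.07 mol/s; ν_D = −1, so ξ = 55.07/1 = 55.07 mol/s.
Outlet amounts (n = n₀ + ν ξ):
  D: 99.05 − 1(55.07) = 43.98
  F: 0 + 2(55.07) = 110.1
  E: 114 (inert)
Total out = 43.98 + 110.1 + 114 = 268.1 mol/s.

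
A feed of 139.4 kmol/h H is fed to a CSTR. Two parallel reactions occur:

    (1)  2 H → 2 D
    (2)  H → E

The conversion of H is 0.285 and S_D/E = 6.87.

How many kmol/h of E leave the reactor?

5.05 kmol/h

Conversion of H: H consumed = 0.285 × 139.4 = 39.73 kmol/h = 2ξ₁ + 1ξ₂.
Selectivity: 2ξ₁ / (1ξ₂) = 6.87 → ξ₁ = 3.435 ξ₂.
Substitute: (2·3.435 + 1) ξ₂ = 39.73 → ξ₂ = 5.048 kmol/h, ξ₁ = 17.34 kmol/h.
Outlet amounts (n = n₀ + Σ ν·ξ):
  H: 139.4 − 2(17.34) − 1(5.048) = 99.67
  D: 0 + 2(17.34) = 34.68
  E: 0 + 1(5.048) = 5.048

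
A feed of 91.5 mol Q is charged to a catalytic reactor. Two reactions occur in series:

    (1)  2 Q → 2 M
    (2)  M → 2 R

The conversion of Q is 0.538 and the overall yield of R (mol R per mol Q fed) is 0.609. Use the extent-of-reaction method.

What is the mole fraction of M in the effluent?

0.179

Conversion of Q: Q consumed = 2ξ₁ = 0.538 × 91.5 → ξ₁ = 24.61 mol.
Yield of R: 2ξ₂ / 91.5 = 0.609 → ξ₂ = 27.86 mol.
Outlet amounts (n = n₀ + Σ ν·ξ):
  Q: 91.5 − 2(24.61) = 42.27
  M: 0 + 2(24.61) − 1(27.86) = 21.37
  R: 0 + 2(27.86) = 55.72
Total out = 119.4 mol; y_M = 21.37 / 119.4 = 0.179.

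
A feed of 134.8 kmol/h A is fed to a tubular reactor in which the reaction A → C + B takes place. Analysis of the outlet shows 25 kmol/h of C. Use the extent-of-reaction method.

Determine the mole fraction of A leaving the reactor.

For C: n = n₀ + 1ξ → 25 = 0 + 1ξ, giving ξ = 25 kmol/h.
Outlet amounts (n = n₀ + ν ξ):
  A: 134.8 − 1(25) = 109.8
  C: 0 + 1(25) = 25
  B: 0 + 1(25) = 25
Total out = 159.8 kmol/h; y_A = 109.8 / 159.8 = 0.6871.

0.687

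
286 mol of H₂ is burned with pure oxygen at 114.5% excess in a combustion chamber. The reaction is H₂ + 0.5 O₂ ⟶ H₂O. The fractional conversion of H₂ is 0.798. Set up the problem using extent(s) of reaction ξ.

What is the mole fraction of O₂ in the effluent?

Stoichiometric O₂ = 0.5 × 286 = 143 mol; O₂ fed = 143 × 2.145 = 306.7 mol.
Fuel reacted = 0.798 × 286 → ξ = 228.2 mol.
Outlet (n = n₀ + ν ξ):
  H₂: 286 − 1(228.2) = 57.77
  O₂: 306.7 − 0.5(228.2) = 192.6
  H₂O: 0 + 1(228.2) = 228.2
Total out = 478.6 mol; y_O₂ = 192.6 / 478.6 = 0.4024.

0.402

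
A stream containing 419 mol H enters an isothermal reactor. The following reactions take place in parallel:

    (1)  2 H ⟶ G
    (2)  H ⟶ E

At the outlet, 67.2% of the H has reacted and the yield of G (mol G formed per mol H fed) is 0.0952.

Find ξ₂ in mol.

Yield of G: 1ξ₁ / 419 = 0.0952 → ξ₁ = 39.89 mol.
Conversion of H: 2ξ₁ + 1ξ₂ = 0.672 × 419 = 281.6 → ξ₂ = 201.8 mol.
Outlet amounts (n = n₀ + Σ ν·ξ):
  H: 419 − 2(39.89) − 1(201.8) = 137.4
  G: 0 + 1(39.89) = 39.89
  E: 0 + 1(201.8) = 201.8

ξ₂ = 202 mol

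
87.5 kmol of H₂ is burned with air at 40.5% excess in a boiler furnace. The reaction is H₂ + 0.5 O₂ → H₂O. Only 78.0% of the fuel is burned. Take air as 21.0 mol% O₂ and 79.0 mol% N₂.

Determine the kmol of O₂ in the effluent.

27.3 kmol

Stoichiometric O₂ = 0.5 × 87.5 = 43.75 kmol; O₂ fed = 43.75 × 1.405 = 61.47 kmol.
N₂ fed = 61.47 × 79/21 = 231.2 kmol.
Fuel reacted = 0.78 × 87.5 → ξ = 68.25 kmol.
Outlet (n = n₀ + ν ξ):
  H₂: 87.5 − 1(68.25) = 19.25
  O₂: 61.47 − 0.5(68.25) = 27.34
  N₂: 231.2 (inert)
  H₂O: 0 + 1(68.25) = 68.25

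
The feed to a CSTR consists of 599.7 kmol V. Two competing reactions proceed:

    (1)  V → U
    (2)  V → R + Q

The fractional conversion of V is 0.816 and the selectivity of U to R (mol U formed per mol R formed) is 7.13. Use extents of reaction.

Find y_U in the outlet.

0.65

Conversion of V: V consumed = 0.816 × 599.7 = 489.4 kmol = 1ξ₁ + 1ξ₂.
Selectivity: 1ξ₁ / (1ξ₂) = 7.13 → ξ₁ = 7.13 ξ₂.
Substitute: (1·7.13 + 1) ξ₂ = 489.4 → ξ₂ = 60.19 kmol, ξ₁ = 429.2 kmol.
Outlet amounts (n = n₀ + Σ ν·ξ):
  V: 599.7 − 1(429.2) − 1(60.19) = 110.3
  U: 0 + 1(429.2) = 429.2
  R: 0 + 1(60.19) = 60.19
  Q: 0 + 1(60.19) = 60.19
Total out = 659.9 kmol; y_U = 429.2 / 659.9 = 0.6504.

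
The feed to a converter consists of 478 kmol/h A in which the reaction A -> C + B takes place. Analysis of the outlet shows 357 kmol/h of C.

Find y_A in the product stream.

0.145

For C: n = n₀ + 1ξ → 357 = 0 + 1ξ, giving ξ = 357 kmol/h.
Outlet amounts (n = n₀ + ν ξ):
  A: 478 − 1(357) = 121
  C: 0 + 1(357) = 357
  B: 0 + 1(357) = 357
Total out = 835 kmol/h; y_A = 121 / 835 = 0.1449.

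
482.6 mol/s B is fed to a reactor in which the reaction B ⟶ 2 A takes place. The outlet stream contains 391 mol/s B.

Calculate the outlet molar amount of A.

183 mol/s

For B: n = n₀ − 1ξ → 391 = 482.6 − 1ξ, giving ξ = 91.6 mol/s.
Outlet amounts (n = n₀ + ν ξ):
  B: 482.6 − 1(91.6) = 391
  A: 0 + 2(91.6) = 183.2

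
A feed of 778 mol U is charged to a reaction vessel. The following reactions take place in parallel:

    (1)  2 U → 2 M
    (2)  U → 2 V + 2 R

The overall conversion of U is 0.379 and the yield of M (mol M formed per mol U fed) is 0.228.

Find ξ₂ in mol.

ξ₂ = 117 mol

Yield of M: 2ξ₁ / 778 = 0.228 → ξ₁ = 88.69 mol.
Conversion of U: 2ξ₁ + 1ξ₂ = 0.379 × 778 = 294.9 → ξ₂ = 117.5 mol.
Outlet amounts (n = n₀ + Σ ν·ξ):
  U: 778 − 2(88.69) − 1(117.5) = 483.1
  M: 0 + 2(88.69) = 177.4
  V: 0 + 2(117.5) = 235
  R: 0 + 2(117.5) = 235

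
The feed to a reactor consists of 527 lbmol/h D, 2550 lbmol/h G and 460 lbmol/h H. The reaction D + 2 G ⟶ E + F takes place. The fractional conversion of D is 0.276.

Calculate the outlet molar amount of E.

145 lbmol/h

D reacted = 0.276 × 527 = 145.5 lbmol/h; ν_D = −1, so ξ = 145.5/1 = 145.5 lbmol/h.
Outlet amounts (n = n₀ + ν ξ):
  D: 527 − 1(145.5) = 381.5
  G: 2550 − 2(145.5) = 2259
  E: 0 + 1(145.5) = 145.5
  F: 0 + 1(145.5) = 145.5
  H: 460 (inert)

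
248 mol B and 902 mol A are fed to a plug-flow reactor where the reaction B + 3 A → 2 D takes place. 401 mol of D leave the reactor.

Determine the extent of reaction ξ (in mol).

ξ = 200 mol

For D: n = n₀ + 2ξ → 401 = 0 + 2ξ, giving ξ = 200.5 mol.
Outlet amounts (n = n₀ + ν ξ):
  B: 248 − 1(200.5) = 47.5
  A: 902 − 3(200.5) = 300.5
  D: 0 + 2(200.5) = 401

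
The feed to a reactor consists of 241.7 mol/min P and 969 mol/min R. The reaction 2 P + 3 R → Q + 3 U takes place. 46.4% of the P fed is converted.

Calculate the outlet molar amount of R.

P reacted = 0.464 × 241.7 = 112.1 mol/min; ν_P = −2, so ξ = 112.1/2 = 56.07 mol/min.
Outlet amounts (n = n₀ + ν ξ):
  P: 241.7 − 2(56.07) = 129.6
  R: 969 − 3(56.07) = 800.8
  Q: 0 + 1(56.07) = 56.07
  U: 0 + 3(56.07) = 168.2

801 mol/min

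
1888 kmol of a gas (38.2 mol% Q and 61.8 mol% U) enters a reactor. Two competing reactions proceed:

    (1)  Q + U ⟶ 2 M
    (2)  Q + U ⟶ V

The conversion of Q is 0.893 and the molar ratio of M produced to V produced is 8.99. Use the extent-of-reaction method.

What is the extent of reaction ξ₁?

ξ₁ = 527 kmol

Conversion of Q: Q consumed = 0.893 × 721.2 = 644 kmol = 1ξ₁ + 1ξ₂.
Selectivity: 2ξ₁ / (1ξ₂) = 8.99 → ξ₁ = 4.495 ξ₂.
Substitute: (1·4.495 + 1) ξ₂ = 644 → ξ₂ = 117.2 kmol, ξ₁ = 526.8 kmol.
Outlet amounts (n = n₀ + Σ ν·ξ):
  Q: 721.2 − 1(526.8) − 1(117.2) = 77.17
  U: 1167 − 1(526.8) − 1(117.2) = 522.7
  M: 0 + 2(526.8) = 1054
  V: 0 + 1(117.2) = 117.2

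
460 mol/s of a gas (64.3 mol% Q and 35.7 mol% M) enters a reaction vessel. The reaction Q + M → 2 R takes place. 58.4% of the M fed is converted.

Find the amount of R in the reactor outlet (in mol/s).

192 mol/s

M reacted = 0.584 × 164.2 = 95.9 mol/s; ν_M = −1, so ξ = 95.9/1 = 95.9 mol/s.
Outlet amounts (n = n₀ + ν ξ):
  Q: 295.8 − 1(95.9) = 199.9
  M: 164.2 − 1(95.9) = 68.32
  R: 0 + 2(95.9) = 191.8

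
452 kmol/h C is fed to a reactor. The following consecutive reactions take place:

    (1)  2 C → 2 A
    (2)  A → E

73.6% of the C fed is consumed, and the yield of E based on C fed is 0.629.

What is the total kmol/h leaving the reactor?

Conversion of C: C consumed = 2ξ₁ = 0.736 × 452 → ξ₁ = 166.3 kmol/h.
Yield of E: 1ξ₂ / 452 = 0.629 → ξ₂ = 284.3 kmol/h.
Outlet amounts (n = n₀ + Σ ν·ξ):
  C: 452 − 2(166.3) = 119.3
  A: 0 + 2(166.3) − 1(284.3) = 48.36
  E: 0 + 1(284.3) = 284.3
Total out = 119.3 + 48.36 + 284.3 = 452 kmol/h.

452 kmol/h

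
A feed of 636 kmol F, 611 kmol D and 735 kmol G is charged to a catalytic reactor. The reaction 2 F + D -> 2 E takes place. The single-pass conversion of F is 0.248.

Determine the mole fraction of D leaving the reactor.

0.28

F reacted = 0.248 × 636 = 157.7 kmol; ν_F = −2, so ξ = 157.7/2 = 78.86 kmol.
Outlet amounts (n = n₀ + ν ξ):
  F: 636 − 2(78.86) = 478.3
  D: 611 − 1(78.86) = 532.1
  E: 0 + 2(78.86) = 157.7
  G: 735 (inert)
Total out = 1903 kmol; y_D = 532.1 / 1903 = 0.2796.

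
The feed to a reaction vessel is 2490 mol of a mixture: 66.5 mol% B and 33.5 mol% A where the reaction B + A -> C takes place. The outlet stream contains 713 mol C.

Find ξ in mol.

For C: n = n₀ + 1ξ → 713 = 0 + 1ξ, giving ξ = 713 mol.
Outlet amounts (n = n₀ + ν ξ):
  B: 1656 − 1(713) = 942.8
  A: 834.1 − 1(713) = 121.1
  C: 0 + 1(713) = 713

ξ = 713 mol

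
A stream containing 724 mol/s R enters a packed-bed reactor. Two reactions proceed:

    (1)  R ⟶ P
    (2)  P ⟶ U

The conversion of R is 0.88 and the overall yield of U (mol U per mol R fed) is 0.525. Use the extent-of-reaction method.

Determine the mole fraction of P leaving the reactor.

0.355

Conversion of R: R consumed = 1ξ₁ = 0.88 × 724 → ξ₁ = 637.1 mol/s.
Yield of U: 1ξ₂ / 724 = 0.525 → ξ₂ = 380.1 mol/s.
Outlet amounts (n = n₀ + Σ ν·ξ):
  R: 724 − 1(637.1) = 86.88
  P: 0 + 1(637.1) − 1(380.1) = 257
  U: 0 + 1(380.1) = 380.1
Total out = 724 mol/s; y_P = 257 / 724 = 0.355.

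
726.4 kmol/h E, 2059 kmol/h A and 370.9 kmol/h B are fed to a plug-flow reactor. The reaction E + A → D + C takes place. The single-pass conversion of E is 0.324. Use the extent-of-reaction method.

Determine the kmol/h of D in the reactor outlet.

235 kmol/h

E reacted = 0.324 × 726.4 = 235.4 kmol/h; ν_E = −1, so ξ = 235.4/1 = 235.4 kmol/h.
Outlet amounts (n = n₀ + ν ξ):
  E: 726.4 − 1(235.4) = 491
  A: 2059 − 1(235.4) = 1824
  D: 0 + 1(235.4) = 235.4
  C: 0 + 1(235.4) = 235.4
  B: 370.9 (inert)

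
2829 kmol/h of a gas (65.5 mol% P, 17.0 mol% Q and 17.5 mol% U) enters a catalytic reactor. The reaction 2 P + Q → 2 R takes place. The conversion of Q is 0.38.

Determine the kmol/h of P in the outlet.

1490 kmol/h

Q reacted = 0.38 × 480.9 = 182.8 kmol/h; ν_Q = −1, so ξ = 182.8/1 = 182.8 kmol/h.
Outlet amounts (n = n₀ + ν ξ):
  P: 1853 − 2(182.8) = 1487
  Q: 480.9 − 1(182.8) = 298.2
  R: 0 + 2(182.8) = 365.5
  U: 495.1 (inert)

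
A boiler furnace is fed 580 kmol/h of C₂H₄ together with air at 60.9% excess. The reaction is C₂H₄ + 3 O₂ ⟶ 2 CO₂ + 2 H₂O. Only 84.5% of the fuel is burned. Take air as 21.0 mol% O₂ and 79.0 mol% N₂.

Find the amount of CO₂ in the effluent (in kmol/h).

Stoichiometric O₂ = 3 × 580 = 1740 kmol/h; O₂ fed = 1740 × 1.609 = 2800 kmol/h.
N₂ fed = 2800 × 79/21 = 10530 kmol/h.
Fuel reacted = 0.845 × 580 → ξ = 490.1 kmol/h.
Outlet (n = n₀ + ν ξ):
  C₂H₄: 580 − 1(490.1) = 89.9
  O₂: 2800 − 3(490.1) = 1329
  N₂: 10530 (inert)
  CO₂: 0 + 2(490.1) = 980.2
  H₂O: 0 + 2(490.1) = 980.2

980 kmol/h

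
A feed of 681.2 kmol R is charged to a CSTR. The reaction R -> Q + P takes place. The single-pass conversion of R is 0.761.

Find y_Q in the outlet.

R reacted = 0.761 × 681.2 = 518.4 kmol; ν_R = −1, so ξ = 518.4/1 = 518.4 kmol.
Outlet amounts (n = n₀ + ν ξ):
  R: 681.2 − 1(518.4) = 162.8
  Q: 0 + 1(518.4) = 518.4
  P: 0 + 1(518.4) = 518.4
Total out = 1200 kmol; y_Q = 518.4 / 1200 = 0.4321.

0.432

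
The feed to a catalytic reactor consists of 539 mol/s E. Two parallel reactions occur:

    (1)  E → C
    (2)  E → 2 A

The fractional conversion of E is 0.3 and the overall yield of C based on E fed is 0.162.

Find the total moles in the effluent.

Yield of C: 1ξ₁ / 539 = 0.162 → ξ₁ = 87.32 mol/s.
Conversion of E: 1ξ₁ + 1ξ₂ = 0.3 × 539 = 161.7 → ξ₂ = 74.38 mol/s.
Outlet amounts (n = n₀ + Σ ν·ξ):
  E: 539 − 1(87.32) − 1(74.38) = 377.3
  C: 0 + 1(87.32) = 87.32
  A: 0 + 2(74.38) = 148.8
Total out = 377.3 + 87.32 + 148.8 = 613.4 mol/s.

613 mol/s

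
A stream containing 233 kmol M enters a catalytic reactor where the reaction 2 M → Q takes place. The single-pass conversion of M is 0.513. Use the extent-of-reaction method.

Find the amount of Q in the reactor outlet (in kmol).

M reacted = 0.513 × 233 = 119.5 kmol; ν_M = −2, so ξ = 119.5/2 = 59.76 kmol.
Outlet amounts (n = n₀ + ν ξ):
  M: 233 − 2(59.76) = 113.5
  Q: 0 + 1(59.76) = 59.76

59.8 kmol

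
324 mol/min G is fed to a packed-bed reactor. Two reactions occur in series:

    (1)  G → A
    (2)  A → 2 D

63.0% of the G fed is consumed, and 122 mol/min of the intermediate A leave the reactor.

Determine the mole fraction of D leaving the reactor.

0.404

Conversion of G: G consumed = 1ξ₁ = 0.63 × 324 → ξ₁ = 204.1 mol/min.
A balance: n_A = 0 + 1ξ₁ − 1ξ₂ = 122 → ξ₂ = (1·204.1 − 122)/1 = 82.12 mol/min.
Outlet amounts (n = n₀ + Σ ν·ξ):
  G: 324 − 1(204.1) = 119.9
  A: 0 + 1(204.1) − 1(82.12) = 122
  D: 0 + 2(82.12) = 164.2
Total out = 406.1 mol/min; y_D = 164.2 / 406.1 = 0.4044.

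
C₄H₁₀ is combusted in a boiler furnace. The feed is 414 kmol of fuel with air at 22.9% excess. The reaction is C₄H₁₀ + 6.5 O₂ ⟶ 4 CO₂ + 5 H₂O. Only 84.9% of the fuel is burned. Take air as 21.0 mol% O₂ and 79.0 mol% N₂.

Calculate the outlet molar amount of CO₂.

Stoichiometric O₂ = 6.5 × 414 = 2691 kmol; O₂ fed = 2691 × 1.229 = 3307 kmol.
N₂ fed = 3307 × 79/21 = 12440 kmol.
Fuel reacted = 0.849 × 414 → ξ = 351.5 kmol.
Outlet (n = n₀ + ν ξ):
  C₄H₁₀: 414 − 1(351.5) = 62.51
  O₂: 3307 − 6.5(351.5) = 1023
  N₂: 12440 (inert)
  CO₂: 0 + 4(351.5) = 1406
  H₂O: 0 + 5(351.5) = 1757

1410 kmol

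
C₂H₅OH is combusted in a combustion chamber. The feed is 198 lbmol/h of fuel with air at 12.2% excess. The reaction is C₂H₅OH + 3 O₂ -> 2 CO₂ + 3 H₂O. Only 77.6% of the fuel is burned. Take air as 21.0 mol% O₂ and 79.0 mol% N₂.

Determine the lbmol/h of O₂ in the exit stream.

Stoichiometric O₂ = 3 × 198 = 594 lbmol/h; O₂ fed = 594 × 1.122 = 666.5 lbmol/h.
N₂ fed = 666.5 × 79/21 = 2507 lbmol/h.
Fuel reacted = 0.776 × 198 → ξ = 153.6 lbmol/h.
Outlet (n = n₀ + ν ξ):
  C₂H₅OH: 198 − 1(153.6) = 44.35
  O₂: 666.5 − 3(153.6) = 205.5
  N₂: 2507 (inert)
  CO₂: 0 + 2(153.6) = 307.3
  H₂O: 0 + 3(153.6) = 460.9

206 lbmol/h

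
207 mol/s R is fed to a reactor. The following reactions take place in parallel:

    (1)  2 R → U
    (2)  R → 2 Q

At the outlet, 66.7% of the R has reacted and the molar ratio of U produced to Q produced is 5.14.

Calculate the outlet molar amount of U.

Conversion of R: R consumed = 0.667 × 207 = 138.1 mol/s = 2ξ₁ + 1ξ₂.
Selectivity: 1ξ₁ / (2ξ₂) = 5.14 → ξ₁ = 10.28 ξ₂.
Substitute: (2·10.28 + 1) ξ₂ = 138.1 → ξ₂ = 6.404 mol/s, ξ₁ = 65.83 mol/s.
Outlet amounts (n = n₀ + Σ ν·ξ):
  R: 207 − 2(65.83) − 1(6.404) = 68.93
  U: 0 + 1(65.83) = 65.83
  Q: 0 + 2(6.404) = 12.81

65.8 mol/s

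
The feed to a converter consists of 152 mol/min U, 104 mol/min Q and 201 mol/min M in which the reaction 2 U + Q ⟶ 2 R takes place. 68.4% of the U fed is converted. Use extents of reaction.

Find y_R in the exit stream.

U reacted = 0.684 × 152 = 104 mol/min; ν_U = −2, so ξ = 104/2 = 51.98 mol/min.
Outlet amounts (n = n₀ + ν ξ):
  U: 152 − 2(51.98) = 48.03
  Q: 104 − 1(51.98) = 52.02
  R: 0 + 2(51.98) = 104
  M: 201 (inert)
Total out = 405 mol/min; y_R = 104 / 405 = 0.2567.

0.257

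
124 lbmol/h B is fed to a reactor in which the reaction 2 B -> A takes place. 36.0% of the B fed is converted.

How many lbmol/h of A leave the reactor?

22.3 lbmol/h

B reacted = 0.36 × 124 = 44.64 lbmol/h; ν_B = −2, so ξ = 44.64/2 = 22.32 lbmol/h.
Outlet amounts (n = n₀ + ν ξ):
  B: 124 − 2(22.32) = 79.36
  A: 0 + 1(22.32) = 22.32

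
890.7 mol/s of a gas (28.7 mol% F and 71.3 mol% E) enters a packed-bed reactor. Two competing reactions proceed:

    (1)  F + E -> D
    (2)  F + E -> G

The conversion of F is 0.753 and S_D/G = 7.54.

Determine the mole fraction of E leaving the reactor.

0.634

Conversion of F: F consumed = 0.753 × 255.6 = 192.5 mol/s = 1ξ₁ + 1ξ₂.
Selectivity: 1ξ₁ / (1ξ₂) = 7.54 → ξ₁ = 7.54 ξ₂.
Substitute: (1·7.54 + 1) ξ₂ = 192.5 → ξ₂ = 22.54 mol/s, ξ₁ = 170 mol/s.
Outlet amounts (n = n₀ + Σ ν·ξ):
  F: 255.6 − 1(170) − 1(22.54) = 63.14
  E: 635.1 − 1(170) − 1(22.54) = 442.6
  D: 0 + 1(170) = 170
  G: 0 + 1(22.54) = 22.54
Total out = 698.2 mol/s; y_E = 442.6 / 698.2 = 0.6339.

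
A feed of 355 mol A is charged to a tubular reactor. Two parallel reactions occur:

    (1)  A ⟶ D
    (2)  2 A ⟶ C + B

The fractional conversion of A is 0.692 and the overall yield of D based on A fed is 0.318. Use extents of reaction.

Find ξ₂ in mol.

ξ₂ = 66.4 mol

Yield of D: 1ξ₁ / 355 = 0.318 → ξ₁ = 112.9 mol.
Conversion of A: 1ξ₁ + 2ξ₂ = 0.692 × 355 = 245.7 → ξ₂ = 66.38 mol.
Outlet amounts (n = n₀ + Σ ν·ξ):
  A: 355 − 1(112.9) − 2(66.38) = 109.3
  D: 0 + 1(112.9) = 112.9
  C: 0 + 1(66.38) = 66.38
  B: 0 + 1(66.38) = 66.38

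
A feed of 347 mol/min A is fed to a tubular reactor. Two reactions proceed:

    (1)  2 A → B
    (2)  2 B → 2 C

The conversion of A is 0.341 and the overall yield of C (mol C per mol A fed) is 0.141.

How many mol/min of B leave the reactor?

Conversion of A: A consumed = 2ξ₁ = 0.341 × 347 → ξ₁ = 59.16 mol/min.
Yield of C: 2ξ₂ / 347 = 0.141 → ξ₂ = 24.46 mol/min.
Outlet amounts (n = n₀ + Σ ν·ξ):
  A: 347 − 2(59.16) = 228.7
  B: 0 + 1(59.16) − 2(24.46) = 10.24
  C: 0 + 2(24.46) = 48.93

10.2 mol/min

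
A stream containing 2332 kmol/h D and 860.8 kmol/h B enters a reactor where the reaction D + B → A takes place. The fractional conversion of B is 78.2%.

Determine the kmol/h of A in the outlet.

673 kmol/h

B reacted = 0.782 × 860.8 = 673.1 kmol/h; ν_B = −1, so ξ = 673.1/1 = 673.1 kmol/h.
Outlet amounts (n = n₀ + ν ξ):
  D: 2332 − 1(673.1) = 1659
  B: 860.8 − 1(673.1) = 187.7
  A: 0 + 1(673.1) = 673.1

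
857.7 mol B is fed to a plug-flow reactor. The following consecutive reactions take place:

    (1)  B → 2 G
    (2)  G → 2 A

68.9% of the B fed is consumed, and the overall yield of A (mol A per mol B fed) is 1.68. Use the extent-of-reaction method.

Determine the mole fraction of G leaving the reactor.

0.213

Conversion of B: B consumed = 1ξ₁ = 0.689 × 857.7 → ξ₁ = 591 mol.
Yield of A: 2ξ₂ / 857.7 = 1.68 → ξ₂ = 720.5 mol.
Outlet amounts (n = n₀ + Σ ν·ξ):
  B: 857.7 − 1(591) = 266.7
  G: 0 + 2(591) − 1(720.5) = 461.4
  A: 0 + 2(720.5) = 1441
Total out = 2169 mol; y_G = 461.4 / 2169 = 0.2127.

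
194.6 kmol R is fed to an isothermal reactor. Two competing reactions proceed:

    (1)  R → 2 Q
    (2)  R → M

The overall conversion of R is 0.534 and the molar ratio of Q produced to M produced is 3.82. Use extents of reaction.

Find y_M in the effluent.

Conversion of R: R consumed = 0.534 × 194.6 = 103.9 kmol = 1ξ₁ + 1ξ₂.
Selectivity: 2ξ₁ / (1ξ₂) = 3.82 → ξ₁ = 1.91 ξ₂.
Substitute: (1·1.91 + 1) ξ₂ = 103.9 → ξ₂ = 35.71 kmol, ξ₁ = 68.21 kmol.
Outlet amounts (n = n₀ + Σ ν·ξ):
  R: 194.6 − 1(68.21) − 1(35.71) = 90.68
  Q: 0 + 2(68.21) = 136.4
  M: 0 + 1(35.71) = 35.71
Total out = 262.8 kmol; y_M = 35.71 / 262.8 = 0.1359.

0.136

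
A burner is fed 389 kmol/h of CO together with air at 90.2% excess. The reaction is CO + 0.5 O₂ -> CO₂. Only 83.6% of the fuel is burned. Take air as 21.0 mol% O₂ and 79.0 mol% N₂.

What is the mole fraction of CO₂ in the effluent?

0.164

Stoichiometric O₂ = 0.5 × 389 = 194.5 kmol/h; O₂ fed = 194.5 × 1.902 = 369.9 kmol/h.
N₂ fed = 369.9 × 79/21 = 1392 kmol/h.
Fuel reacted = 0.836 × 389 → ξ = 325.2 kmol/h.
Outlet (n = n₀ + ν ξ):
  CO: 389 − 1(325.2) = 63.8
  O₂: 369.9 − 0.5(325.2) = 207.3
  N₂: 1392 (inert)
  CO₂: 0 + 1(325.2) = 325.2
Total out = 1988 kmol/h; y_CO₂ = 325.2 / 1988 = 0.1636.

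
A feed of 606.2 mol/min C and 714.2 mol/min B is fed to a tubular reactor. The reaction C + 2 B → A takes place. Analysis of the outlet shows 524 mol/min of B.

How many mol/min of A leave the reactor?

For B: n = n₀ − 2ξ → 524 = 714.2 − 2ξ, giving ξ = 95.1 mol/min.
Outlet amounts (n = n₀ + ν ξ):
  C: 606.2 − 1(95.1) = 511.1
  B: 714.2 − 2(95.1) = 524
  A: 0 + 1(95.1) = 95.1

95.1 mol/min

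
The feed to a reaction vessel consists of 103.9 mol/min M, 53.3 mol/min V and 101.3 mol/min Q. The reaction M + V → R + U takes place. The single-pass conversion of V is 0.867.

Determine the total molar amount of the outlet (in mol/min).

V reacted = 0.867 × 53.3 = 46.21 mol/min; ν_V = −1, so ξ = 46.21/1 = 46.21 mol/min.
Outlet amounts (n = n₀ + ν ξ):
  M: 103.9 − 1(46.21) = 57.69
  V: 53.3 − 1(46.21) = 7.089
  R: 0 + 1(46.21) = 46.21
  U: 0 + 1(46.21) = 46.21
  Q: 101.3 (inert)
Total out = 57.69 + 7.089 + 46.21 + 46.21 + 101.3 = 258.5 mol/min.

258 mol/min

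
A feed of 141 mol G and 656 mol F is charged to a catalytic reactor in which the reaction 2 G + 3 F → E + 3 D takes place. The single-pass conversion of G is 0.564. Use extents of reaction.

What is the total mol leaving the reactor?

757 mol

G reacted = 0.564 × 141 = 79.52 mol; ν_G = −2, so ξ = 79.52/2 = 39.76 mol.
Outlet amounts (n = n₀ + ν ξ):
  G: 141 − 2(39.76) = 61.48
  F: 656 − 3(39.76) = 536.7
  E: 0 + 1(39.76) = 39.76
  D: 0 + 3(39.76) = 119.3
Total out = 61.48 + 536.7 + 39.76 + 119.3 = 757.2 mol.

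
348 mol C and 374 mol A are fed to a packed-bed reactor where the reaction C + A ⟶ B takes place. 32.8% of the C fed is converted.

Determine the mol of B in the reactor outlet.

114 mol

C reacted = 0.328 × 348 = 114.1 mol; ν_C = −1, so ξ = 114.1/1 = 114.1 mol.
Outlet amounts (n = n₀ + ν ξ):
  C: 348 − 1(114.1) = 233.9
  A: 374 − 1(114.1) = 259.9
  B: 0 + 1(114.1) = 114.1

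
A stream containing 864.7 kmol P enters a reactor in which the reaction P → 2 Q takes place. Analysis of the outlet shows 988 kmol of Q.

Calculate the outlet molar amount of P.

371 kmol

For Q: n = n₀ + 2ξ → 988 = 0 + 2ξ, giving ξ = 494 kmol.
Outlet amounts (n = n₀ + ν ξ):
  P: 864.7 − 1(494) = 370.7
  Q: 0 + 2(494) = 988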